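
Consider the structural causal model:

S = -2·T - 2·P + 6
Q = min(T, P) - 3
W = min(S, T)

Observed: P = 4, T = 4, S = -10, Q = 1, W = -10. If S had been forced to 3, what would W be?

do(S=3) replaces the equation S = -2·T - 2·P + 6 with the constant S = 3.
W = min(S, T)  [with S=3, T=4]  = 3

3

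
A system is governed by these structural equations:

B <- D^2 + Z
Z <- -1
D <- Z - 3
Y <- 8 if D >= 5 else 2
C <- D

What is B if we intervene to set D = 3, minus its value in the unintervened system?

-7

Under do(D=3), the mechanism D <- Z - 3 is discarded; D is fixed at 3.
B = D^2 + Z  [with D=3, Z=-1]  = 8
Without intervention: D = Z - 3  [with Z=-1]  = -4; B = D^2 + Z  [with D=-4, Z=-1]  = 15.
Change = 8 − 15 = -7.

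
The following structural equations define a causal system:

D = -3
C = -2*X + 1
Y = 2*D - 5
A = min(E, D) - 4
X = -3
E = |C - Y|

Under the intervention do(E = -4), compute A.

The intervention breaks the incoming arrows to E: E = |C - Y| no longer applies, and E = -4.
A = min(E, D) - 4  [with E=-4, D=-3]  = -8

-8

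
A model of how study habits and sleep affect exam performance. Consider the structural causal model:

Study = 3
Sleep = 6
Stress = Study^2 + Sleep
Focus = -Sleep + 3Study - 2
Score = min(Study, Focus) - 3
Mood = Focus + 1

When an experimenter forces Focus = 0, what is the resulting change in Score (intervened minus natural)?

Intervening sets Focus = 0 and removes its equation (Focus = -Sleep + 3Study - 2).
Score = min(Study, Focus) - 3  [with Study=3, Focus=0]  = -3
Without intervention: Focus = -Sleep + 3Study - 2  [with Sleep=6, Study=3]  = 1; Score = min(Study, Focus) - 3  [with Study=3, Focus=1]  = -2.
Change = -3 − (-2) = -1.

-1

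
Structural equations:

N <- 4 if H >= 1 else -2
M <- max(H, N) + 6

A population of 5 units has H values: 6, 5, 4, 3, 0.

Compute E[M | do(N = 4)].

10.6

do(N=4) breaks N's dependence on H. With N=4 fixed, M across the units is 12, 11, 10, 10, 10, mean 10.6.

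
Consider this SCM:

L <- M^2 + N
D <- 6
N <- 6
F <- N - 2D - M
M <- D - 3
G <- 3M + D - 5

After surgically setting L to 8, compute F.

do(L=8) replaces the equation L <- M^2 + N with the constant L = 8.
No directed path runs from L to F, so F keeps its natural value.
M = D - 3  [with D=6]  = 3
F = N - 2D - M  [with N=6, D=6, M=3]  = -9

-9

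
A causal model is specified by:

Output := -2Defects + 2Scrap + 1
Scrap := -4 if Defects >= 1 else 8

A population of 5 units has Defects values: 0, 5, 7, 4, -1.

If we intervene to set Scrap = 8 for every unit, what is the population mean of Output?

do(Scrap=8) breaks Scrap's dependence on Defects. With Scrap=8 fixed, Output across the units is 17, 7, 3, 9, 19, mean 11.

11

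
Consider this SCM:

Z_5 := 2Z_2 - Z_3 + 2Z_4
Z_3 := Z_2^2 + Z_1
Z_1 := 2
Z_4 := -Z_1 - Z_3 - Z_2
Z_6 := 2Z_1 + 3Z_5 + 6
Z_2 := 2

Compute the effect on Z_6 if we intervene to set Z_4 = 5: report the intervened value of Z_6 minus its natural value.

90

Under do(Z_4=5), the mechanism Z_4 := -Z_1 - Z_3 - Z_2 is discarded; Z_4 is fixed at 5.
Z_3 = Z_2^2 + Z_1  [with Z_2=2, Z_1=2]  = 6
Z_5 = 2Z_2 - Z_3 + 2Z_4  [with Z_2=2, Z_3=6, Z_4=5]  = 8
Z_6 = 2Z_1 + 3Z_5 + 6  [with Z_1=2, Z_5=8]  = 34
Without intervention: Z_3 = Z_2^2 + Z_1  [with Z_2=2, Z_1=2]  = 6; Z_4 = -Z_1 - Z_3 - Z_2  [with Z_1=2, Z_3=6, Z_2=2]  = -10; Z_5 = 2Z_2 - Z_3 + 2Z_4  [with Z_2=2, Z_3=6, Z_4=-10]  = -22; Z_6 = 2Z_1 + 3Z_5 + 6  [with Z_1=2, Z_5=-22]  = -56.
Change = 34 − (-56) = 90.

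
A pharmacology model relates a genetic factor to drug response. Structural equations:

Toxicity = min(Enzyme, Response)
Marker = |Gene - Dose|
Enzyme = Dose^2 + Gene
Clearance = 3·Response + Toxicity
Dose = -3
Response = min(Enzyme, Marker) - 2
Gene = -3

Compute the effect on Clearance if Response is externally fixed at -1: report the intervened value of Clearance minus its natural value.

Under do(Response=-1), the mechanism Response = min(Enzyme, Marker) - 2 is discarded; Response is fixed at -1.
Enzyme = Dose^2 + Gene  [with Dose=-3, Gene=-3]  = 6
Toxicity = min(Enzyme, Response)  [with Enzyme=6, Response=-1]  = -1
Clearance = 3·Response + Toxicity  [with Response=-1, Toxicity=-1]  = -4
Without intervention: Enzyme = Dose^2 + Gene  [with Dose=-3, Gene=-3]  = 6; Marker = |Gene - Dose|  [with Gene=-3, Dose=-3]  = 0; Response = min(Enzyme, Marker) - 2  [with Enzyme=6, Marker=0]  = -2; Toxicity = min(Enzyme, Response)  [with Enzyme=6, Response=-2]  = -2; Clearance = 3·Response + Toxicity  [with Response=-2, Toxicity=-2]  = -8.
Change = -4 − (-8) = 4.

4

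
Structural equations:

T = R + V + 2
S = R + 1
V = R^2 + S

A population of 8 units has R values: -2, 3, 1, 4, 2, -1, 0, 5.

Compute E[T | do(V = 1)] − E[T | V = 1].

2

The intervention sets V=1 in all 8 units regardless of R. Recomputing T per unit gives 1, 6, 4, 7, 5, 2, 3, 8; average 4.5.
Conditioning on V=1 selects the 2 unit(s) with R ∈ {-1, 0}. Their T values: 2, 3. Mean = 2.5.
Difference = 4.5 − 2.5 = 2.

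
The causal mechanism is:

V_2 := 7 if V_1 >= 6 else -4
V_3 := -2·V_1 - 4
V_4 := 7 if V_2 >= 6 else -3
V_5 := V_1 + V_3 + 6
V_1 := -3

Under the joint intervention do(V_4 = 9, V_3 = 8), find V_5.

The joint intervention fixes V_4 = 9, V_3 = 8, removing each variable's own equation.
V_5 = V_1 + V_3 + 6  [with V_1=-3, V_3=8]  = 11

11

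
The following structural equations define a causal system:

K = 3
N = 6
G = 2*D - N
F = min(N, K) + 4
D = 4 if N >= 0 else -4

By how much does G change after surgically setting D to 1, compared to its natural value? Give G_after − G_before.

-6

Intervening sets D = 1 and removes its equation (D = 4 if N >= 0 else -4).
G = 2*D - N  [with D=1, N=6]  = -4
Without intervention: D = 4 if N >= 0 else -4  [with N=6]  = 4; G = 2*D - N  [with D=4, N=6]  = 2.
Change = -4 − 2 = -6.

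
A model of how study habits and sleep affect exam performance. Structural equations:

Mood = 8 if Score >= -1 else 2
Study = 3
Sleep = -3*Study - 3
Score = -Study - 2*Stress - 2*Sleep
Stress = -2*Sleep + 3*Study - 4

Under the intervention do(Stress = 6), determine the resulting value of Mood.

8

do(Stress=6) replaces the equation Stress = -2*Sleep + 3*Study - 4 with the constant Stress = 6.
Sleep = -3*Study - 3  [with Study=3]  = -12
Score = -Study - 2*Stress - 2*Sleep  [with Study=3, Stress=6, Sleep=-12]  = 9
Mood = 8 if Score >= -1 else 2  [with Score=9]  = 8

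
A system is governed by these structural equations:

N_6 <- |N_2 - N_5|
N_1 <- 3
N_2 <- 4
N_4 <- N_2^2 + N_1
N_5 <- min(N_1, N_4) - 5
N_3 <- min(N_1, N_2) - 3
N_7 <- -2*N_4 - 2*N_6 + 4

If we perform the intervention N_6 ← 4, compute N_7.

Intervening sets N_6 = 4 and removes its equation (N_6 <- |N_2 - N_5|).
N_4 = N_2^2 + N_1  [with N_2=4, N_1=3]  = 19
N_7 = -2*N_4 - 2*N_6 + 4  [with N_4=19, N_6=4]  = -42

-42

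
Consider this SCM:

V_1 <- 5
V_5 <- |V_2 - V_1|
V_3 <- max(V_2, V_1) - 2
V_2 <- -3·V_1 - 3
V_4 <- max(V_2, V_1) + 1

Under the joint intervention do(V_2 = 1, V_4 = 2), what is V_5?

4

Setting V_2 = 1, V_4 = 2 by intervention discards those variables' equations.
V_5 = |V_2 - V_1|  [with V_2=1, V_1=5]  = 4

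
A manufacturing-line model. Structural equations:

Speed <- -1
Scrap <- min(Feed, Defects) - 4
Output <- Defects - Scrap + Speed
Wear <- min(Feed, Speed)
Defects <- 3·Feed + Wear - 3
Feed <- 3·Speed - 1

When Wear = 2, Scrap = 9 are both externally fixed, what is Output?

Setting Wear = 2, Scrap = 9 by intervention discards those variables' equations.
Feed = 3·Speed - 1  [with Speed=-1]  = -4
Defects = 3·Feed + Wear - 3  [with Feed=-4, Wear=2]  = -13
Output = Defects - Scrap + Speed  [with Defects=-13, Scrap=9, Speed=-1]  = -23

-23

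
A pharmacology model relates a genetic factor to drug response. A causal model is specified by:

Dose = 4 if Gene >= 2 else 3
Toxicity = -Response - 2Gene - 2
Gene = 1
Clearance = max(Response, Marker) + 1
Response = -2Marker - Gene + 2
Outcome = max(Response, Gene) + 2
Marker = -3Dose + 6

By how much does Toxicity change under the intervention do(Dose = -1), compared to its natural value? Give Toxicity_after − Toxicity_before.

do(Dose=-1) replaces the equation Dose = 4 if Gene >= 2 else 3 with the constant Dose = -1.
Marker = -3Dose + 6  [with Dose=-1]  = 9
Response = -2Marker - Gene + 2  [with Marker=9, Gene=1]  = -17
Toxicity = -Response - 2Gene - 2  [with Response=-17, Gene=1]  = 13
Without intervention: Dose = 4 if Gene >= 2 else 3  [with Gene=1]  = 3; Marker = -3Dose + 6  [with Dose=3]  = -3; Response = -2Marker - Gene + 2  [with Marker=-3, Gene=1]  = 7; Toxicity = -Response - 2Gene - 2  [with Response=7, Gene=1]  = -11.
Change = 13 − (-11) = 24.

24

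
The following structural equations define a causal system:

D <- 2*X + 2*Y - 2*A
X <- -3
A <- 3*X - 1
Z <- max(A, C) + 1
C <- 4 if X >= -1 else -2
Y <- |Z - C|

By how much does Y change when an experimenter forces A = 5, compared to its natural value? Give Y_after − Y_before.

7

do(A=5) replaces the equation A <- 3*X - 1 with the constant A = 5.
C = 4 if X >= -1 else -2  [with X=-3]  = -2
Z = max(A, C) + 1  [with A=5, C=-2]  = 6
Y = |Z - C|  [with Z=6, C=-2]  = 8
Without intervention: C = 4 if X >= -1 else -2  [with X=-3]  = -2; A = 3*X - 1  [with X=-3]  = -10; Z = max(A, C) + 1  [with A=-10, C=-2]  = -1; Y = |Z - C|  [with Z=-1, C=-2]  = 1.
Change = 8 − 1 = 7.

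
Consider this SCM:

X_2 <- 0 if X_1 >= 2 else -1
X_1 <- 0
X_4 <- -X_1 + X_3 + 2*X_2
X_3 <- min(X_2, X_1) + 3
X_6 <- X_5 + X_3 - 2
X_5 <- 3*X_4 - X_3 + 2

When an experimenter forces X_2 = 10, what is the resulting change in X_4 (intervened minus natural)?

23

Under do(X_2=10), the mechanism X_2 <- 0 if X_1 >= 2 else -1 is discarded; X_2 is fixed at 10.
X_3 = min(X_2, X_1) + 3  [with X_2=10, X_1=0]  = 3
X_4 = -X_1 + X_3 + 2*X_2  [with X_1=0, X_3=3, X_2=10]  = 23
Without intervention: X_2 = 0 if X_1 >= 2 else -1  [with X_1=0]  = -1; X_3 = min(X_2, X_1) + 3  [with X_2=-1, X_1=0]  = 2; X_4 = -X_1 + X_3 + 2*X_2  [with X_1=0, X_3=2, X_2=-1]  = 0.
Change = 23 − 0 = 23.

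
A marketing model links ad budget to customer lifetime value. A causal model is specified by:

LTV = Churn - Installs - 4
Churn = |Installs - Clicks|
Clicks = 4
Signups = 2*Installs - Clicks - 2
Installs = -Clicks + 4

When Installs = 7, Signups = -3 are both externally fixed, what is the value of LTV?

-8

Under do(Installs = 7, Signups = -3), each intervened variable's structural equation is replaced by its fixed value.
Churn = |Installs - Clicks|  [with Installs=7, Clicks=4]  = 3
LTV = Churn - Installs - 4  [with Churn=3, Installs=7]  = -8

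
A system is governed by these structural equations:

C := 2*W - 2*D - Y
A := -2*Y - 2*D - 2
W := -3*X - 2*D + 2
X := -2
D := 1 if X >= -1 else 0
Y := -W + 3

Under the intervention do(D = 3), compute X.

-2

Under do(D=3), the mechanism D := 1 if X >= -1 else 0 is discarded; D is fixed at 3.
X is not downstream of the intervention, so its value is determined by the original equations.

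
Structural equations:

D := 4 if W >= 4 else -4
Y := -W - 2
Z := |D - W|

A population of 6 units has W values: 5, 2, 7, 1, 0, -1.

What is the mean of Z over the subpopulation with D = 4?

2

E[Z|D=4] averages over only the 2 units with D=4 (W = 5, 7): Z = 1, 3, mean 2.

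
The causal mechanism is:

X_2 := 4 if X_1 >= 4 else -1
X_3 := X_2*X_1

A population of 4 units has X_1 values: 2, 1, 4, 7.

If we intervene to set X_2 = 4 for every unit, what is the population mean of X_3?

14

do(X_2=4) breaks X_2's dependence on X_1. With X_2=4 fixed, X_3 across the units is 8, 4, 16, 28, mean 14.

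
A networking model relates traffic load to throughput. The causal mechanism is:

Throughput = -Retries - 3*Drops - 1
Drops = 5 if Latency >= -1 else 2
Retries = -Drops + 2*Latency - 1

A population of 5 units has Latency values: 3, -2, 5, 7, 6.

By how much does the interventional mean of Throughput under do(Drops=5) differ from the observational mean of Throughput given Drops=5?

2.9

The intervention sets Drops=5 in all 5 units regardless of Latency. Recomputing Throughput per unit gives -16, -6, -20, -24, -22; average -17.6.
E[Throughput|Drops=5] averages over only the 4 units with Drops=5 (Latency = 3, 5, 7, 6): Throughput = -16, -20, -24, -22, mean -20.5.
Difference = -17.6 − (-20.5) = 2.9.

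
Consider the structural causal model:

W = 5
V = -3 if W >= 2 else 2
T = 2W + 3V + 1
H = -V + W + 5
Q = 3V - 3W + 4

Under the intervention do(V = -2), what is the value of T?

5

The intervention breaks the incoming arrows to V: V = -3 if W >= 2 else 2 no longer applies, and V = -2.
T = 2W + 3V + 1  [with W=5, V=-2]  = 5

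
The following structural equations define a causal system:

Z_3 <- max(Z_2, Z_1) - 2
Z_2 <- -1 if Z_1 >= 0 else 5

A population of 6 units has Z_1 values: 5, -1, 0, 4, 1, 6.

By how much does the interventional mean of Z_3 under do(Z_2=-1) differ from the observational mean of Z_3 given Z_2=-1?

-0.7

Every unit gets Z_2=-1 under the intervention. Z_3 values become 3, -3, -2, 2, -1, 4; E[Z_3|do(Z_2=-1)] = 0.5.
Conditioning on Z_2=-1 selects the 5 unit(s) with Z_1 ∈ {5, 0, 4, 1, 6}. Their Z_3 values: 3, -2, 2, -1, 4. Mean = 1.2.
Difference = 0.5 − 1.2 = -0.7.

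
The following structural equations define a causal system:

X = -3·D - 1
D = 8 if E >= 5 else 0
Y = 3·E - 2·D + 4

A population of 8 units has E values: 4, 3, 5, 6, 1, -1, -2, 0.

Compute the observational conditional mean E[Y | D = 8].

E[Y|D=8] averages over only the 2 units with D=8 (E = 5, 6): Y = 3, 6, mean 4.5.

4.5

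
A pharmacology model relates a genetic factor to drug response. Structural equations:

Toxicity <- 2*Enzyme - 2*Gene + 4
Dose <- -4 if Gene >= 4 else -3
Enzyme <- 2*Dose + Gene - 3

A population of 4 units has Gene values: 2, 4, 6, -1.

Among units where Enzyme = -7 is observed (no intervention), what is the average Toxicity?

Conditioning on Enzyme=-7 selects the 2 unit(s) with Gene ∈ {2, 4}. Their Toxicity values: -14, -18. Mean = -16.

-16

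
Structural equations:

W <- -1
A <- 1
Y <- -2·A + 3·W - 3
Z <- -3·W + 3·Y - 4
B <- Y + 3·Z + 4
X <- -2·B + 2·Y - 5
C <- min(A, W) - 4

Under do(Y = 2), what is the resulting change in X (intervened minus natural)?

The intervention breaks the incoming arrows to Y: Y <- -2·A + 3·W - 3 no longer applies, and Y = 2.
Z = -3·W + 3·Y - 4  [with W=-1, Y=2]  = 5
B = Y + 3·Z + 4  [with Y=2, Z=5]  = 21
X = -2·B + 2·Y - 5  [with B=21, Y=2]  = -43
Without intervention: Y = -2·A + 3·W - 3  [with A=1, W=-1]  = -8; Z = -3·W + 3·Y - 4  [with W=-1, Y=-8]  = -25; B = Y + 3·Z + 4  [with Y=-8, Z=-25]  = -79; X = -2·B + 2·Y - 5  [with B=-79, Y=-8]  = 137.
Change = -43 − 137 = -180.

-180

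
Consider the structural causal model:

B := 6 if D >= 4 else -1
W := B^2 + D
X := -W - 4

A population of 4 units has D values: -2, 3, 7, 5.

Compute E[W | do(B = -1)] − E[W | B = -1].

do(B=-1) breaks B's dependence on D. With B=-1 fixed, W across the units is -1, 4, 8, 6, mean 4.25.
E[W|B=-1] averages over only the 2 units with B=-1 (D = -2, 3): W = -1, 4, mean 1.5.
Difference = 4.25 − 1.5 = 2.75.

2.75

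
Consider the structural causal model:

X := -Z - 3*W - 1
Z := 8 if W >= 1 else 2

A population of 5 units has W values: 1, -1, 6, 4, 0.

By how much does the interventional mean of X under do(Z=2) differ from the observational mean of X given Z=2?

-7.5

Under do(Z=2), Z's equation is replaced by Z=2 for every unit. Per-unit X: -6, 0, -21, -15, -3. Mean = -9.
Conditioning on Z=2 selects the 2 unit(s) with W ∈ {-1, 0}. Their X values: 0, -3. Mean = -1.5.
Difference = -9 − (-1.5) = -7.5.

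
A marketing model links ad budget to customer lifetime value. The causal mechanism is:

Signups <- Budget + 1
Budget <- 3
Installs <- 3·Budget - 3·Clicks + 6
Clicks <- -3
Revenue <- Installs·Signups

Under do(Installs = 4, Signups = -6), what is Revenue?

Setting Installs = 4, Signups = -6 by intervention discards those variables' equations.
Revenue = Installs·Signups  [with Installs=4, Signups=-6]  = -24

-24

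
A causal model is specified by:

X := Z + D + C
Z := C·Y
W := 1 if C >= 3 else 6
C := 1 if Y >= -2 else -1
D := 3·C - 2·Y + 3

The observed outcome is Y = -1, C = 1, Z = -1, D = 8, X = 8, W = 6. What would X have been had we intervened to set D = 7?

Intervening sets D = 7 and removes its equation (D := 3·C - 2·Y + 3).
C = 1 if Y >= -2 else -1  [with Y=-1]  = 1
Z = C·Y  [with C=1, Y=-1]  = -1
X = Z + D + C  [with Z=-1, D=7, C=1]  = 7

7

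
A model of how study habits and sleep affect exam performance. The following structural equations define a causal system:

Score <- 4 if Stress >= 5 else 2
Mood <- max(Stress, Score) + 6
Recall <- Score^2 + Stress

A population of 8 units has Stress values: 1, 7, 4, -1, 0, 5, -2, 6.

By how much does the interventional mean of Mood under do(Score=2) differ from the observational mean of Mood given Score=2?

1.35

Under do(Score=2), Score's equation is replaced by Score=2 for every unit. Per-unit Mood: 8, 13, 10, 8, 8, 11, 8, 12. Mean = 9.75.
E[Mood|Score=2] averages over only the 5 units with Score=2 (Stress = 1, 4, -1, 0, -2): Mood = 8, 10, 8, 8, 8, mean 8.4.
Difference = 9.75 − 8.4 = 1.35.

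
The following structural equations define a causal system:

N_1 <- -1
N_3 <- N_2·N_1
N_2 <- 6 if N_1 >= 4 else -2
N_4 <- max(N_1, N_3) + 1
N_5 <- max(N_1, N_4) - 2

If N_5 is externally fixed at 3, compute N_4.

3

The intervention breaks the incoming arrows to N_5: N_5 <- max(N_1, N_4) - 2 no longer applies, and N_5 = 3.
Since N_4 is not a descendant of the intervened variable, it is unaffected.
N_2 = 6 if N_1 >= 4 else -2  [with N_1=-1]  = -2
N_3 = N_2·N_1  [with N_2=-2, N_1=-1]  = 2
N_4 = max(N_1, N_3) + 1  [with N_1=-1, N_3=2]  = 3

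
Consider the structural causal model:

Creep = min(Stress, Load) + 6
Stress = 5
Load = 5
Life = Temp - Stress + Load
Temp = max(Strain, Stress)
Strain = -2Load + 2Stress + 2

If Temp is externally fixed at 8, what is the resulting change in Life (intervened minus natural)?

3

Under do(Temp=8), the mechanism Temp = max(Strain, Stress) is discarded; Temp is fixed at 8.
Life = Temp - Stress + Load  [with Temp=8, Stress=5, Load=5]  = 8
Without intervention: Strain = -2Load + 2Stress + 2  [with Load=5, Stress=5]  = 2; Temp = max(Strain, Stress)  [with Strain=2, Stress=5]  = 5; Life = Temp - Stress + Load  [with Temp=5, Stress=5, Load=5]  = 5.
Change = 8 − 5 = 3.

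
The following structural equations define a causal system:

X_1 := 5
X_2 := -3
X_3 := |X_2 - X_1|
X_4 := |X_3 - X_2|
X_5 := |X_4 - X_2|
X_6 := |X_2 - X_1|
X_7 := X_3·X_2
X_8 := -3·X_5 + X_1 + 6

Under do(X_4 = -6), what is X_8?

2

do(X_4=-6) replaces the equation X_4 := |X_3 - X_2| with the constant X_4 = -6.
X_5 = |X_4 - X_2|  [with X_4=-6, X_2=-3]  = 3
X_8 = -3·X_5 + X_1 + 6  [with X_5=3, X_1=5]  = 2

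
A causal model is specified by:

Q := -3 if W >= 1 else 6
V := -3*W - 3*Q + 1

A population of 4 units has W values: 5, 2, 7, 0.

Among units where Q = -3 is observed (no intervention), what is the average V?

Conditioning on Q=-3 selects the 3 unit(s) with W ∈ {5, 2, 7}. Their V values: -5, 4, -11. Mean = -4.

-4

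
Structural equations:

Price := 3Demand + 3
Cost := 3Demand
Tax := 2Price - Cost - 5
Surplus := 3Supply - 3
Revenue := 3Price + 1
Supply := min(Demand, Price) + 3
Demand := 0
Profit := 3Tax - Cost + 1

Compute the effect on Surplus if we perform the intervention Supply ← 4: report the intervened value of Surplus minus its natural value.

3

The intervention breaks the incoming arrows to Supply: Supply := min(Demand, Price) + 3 no longer applies, and Supply = 4.
Surplus = 3Supply - 3  [with Supply=4]  = 9
Without intervention: Price = 3Demand + 3  [with Demand=0]  = 3; Supply = min(Demand, Price) + 3  [with Demand=0, Price=3]  = 3; Surplus = 3Supply - 3  [with Supply=3]  = 6.
Change = 9 − 6 = 3.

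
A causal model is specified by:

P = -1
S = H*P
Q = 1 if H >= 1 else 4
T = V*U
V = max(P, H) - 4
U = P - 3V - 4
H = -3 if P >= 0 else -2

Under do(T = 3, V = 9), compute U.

Under do(T = 3, V = 9), each intervened variable's structural equation is replaced by its fixed value.
U = P - 3V - 4  [with P=-1, V=9]  = -32

-32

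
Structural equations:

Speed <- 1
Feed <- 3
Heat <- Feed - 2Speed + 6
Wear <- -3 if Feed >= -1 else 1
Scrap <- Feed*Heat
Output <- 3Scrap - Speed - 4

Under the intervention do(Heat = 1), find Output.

The intervention breaks the incoming arrows to Heat: Heat <- Feed - 2Speed + 6 no longer applies, and Heat = 1.
Scrap = Feed*Heat  [with Feed=3, Heat=1]  = 3
Output = 3Scrap - Speed - 4  [with Scrap=3, Speed=1]  = 4

4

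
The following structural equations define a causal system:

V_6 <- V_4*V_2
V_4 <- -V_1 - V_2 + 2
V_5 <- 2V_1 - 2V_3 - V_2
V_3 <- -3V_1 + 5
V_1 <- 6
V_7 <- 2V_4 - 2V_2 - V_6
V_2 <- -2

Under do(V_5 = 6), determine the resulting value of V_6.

4

The intervention breaks the incoming arrows to V_5: V_5 <- 2V_1 - 2V_3 - V_2 no longer applies, and V_5 = 6.
Since V_6 is not a descendant of the intervened variable, it is unaffected.
V_4 = -V_1 - V_2 + 2  [with V_1=6, V_2=-2]  = -2
V_6 = V_4*V_2  [with V_4=-2, V_2=-2]  = 4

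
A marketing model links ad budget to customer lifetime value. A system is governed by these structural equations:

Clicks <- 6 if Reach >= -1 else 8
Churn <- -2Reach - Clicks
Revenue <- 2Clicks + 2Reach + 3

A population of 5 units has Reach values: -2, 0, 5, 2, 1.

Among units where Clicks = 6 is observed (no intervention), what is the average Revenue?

Observing Clicks=6 restricts to units where Clicks's equation naturally yields 6: Reach ∈ {0, 5, 2, 1}. In that subpopulation Revenue = 15, 25, 19, 17, mean 19.

19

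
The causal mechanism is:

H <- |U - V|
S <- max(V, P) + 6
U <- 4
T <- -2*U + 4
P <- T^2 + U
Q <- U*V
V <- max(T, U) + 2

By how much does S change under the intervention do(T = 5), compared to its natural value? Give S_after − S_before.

9

do(T=5) replaces the equation T <- -2*U + 4 with the constant T = 5.
P = T^2 + U  [with T=5, U=4]  = 29
V = max(T, U) + 2  [with T=5, U=4]  = 7
S = max(V, P) + 6  [with V=7, P=29]  = 35
Without intervention: T = -2*U + 4  [with U=4]  = -4; P = T^2 + U  [with T=-4, U=4]  = 20; V = max(T, U) + 2  [with T=-4, U=4]  = 6; S = max(V, P) + 6  [with V=6, P=20]  = 26.
Change = 35 − 26 = 9.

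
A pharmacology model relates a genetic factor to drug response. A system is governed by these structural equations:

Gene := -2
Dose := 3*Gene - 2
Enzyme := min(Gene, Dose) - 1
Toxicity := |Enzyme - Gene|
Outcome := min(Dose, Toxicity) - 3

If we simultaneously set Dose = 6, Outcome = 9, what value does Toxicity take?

The joint intervention fixes Dose = 6, Outcome = 9, removing each variable's own equation.
Enzyme = min(Gene, Dose) - 1  [with Gene=-2, Dose=6]  = -3
Toxicity = |Enzyme - Gene|  [with Enzyme=-3, Gene=-2]  = 1

1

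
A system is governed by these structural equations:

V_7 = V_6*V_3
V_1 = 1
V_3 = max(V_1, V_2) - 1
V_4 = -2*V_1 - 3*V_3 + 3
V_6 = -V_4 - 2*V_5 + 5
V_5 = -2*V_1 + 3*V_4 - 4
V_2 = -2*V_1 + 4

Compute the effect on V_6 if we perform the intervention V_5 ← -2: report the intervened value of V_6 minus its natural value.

-20

The intervention breaks the incoming arrows to V_5: V_5 = -2*V_1 + 3*V_4 - 4 no longer applies, and V_5 = -2.
V_2 = -2*V_1 + 4  [with V_1=1]  = 2
V_3 = max(V_1, V_2) - 1  [with V_1=1, V_2=2]  = 1
V_4 = -2*V_1 - 3*V_3 + 3  [with V_1=1, V_3=1]  = -2
V_6 = -V_4 - 2*V_5 + 5  [with V_4=-2, V_5=-2]  = 11
Without intervention: V_2 = -2*V_1 + 4  [with V_1=1]  = 2; V_3 = max(V_1, V_2) - 1  [with V_1=1, V_2=2]  = 1; V_4 = -2*V_1 - 3*V_3 + 3  [with V_1=1, V_3=1]  = -2; V_5 = -2*V_1 + 3*V_4 - 4  [with V_1=1, V_4=-2]  = -12; V_6 = -V_4 - 2*V_5 + 5  [with V_4=-2, V_5=-12]  = 31.
Change = 11 − 31 = -20.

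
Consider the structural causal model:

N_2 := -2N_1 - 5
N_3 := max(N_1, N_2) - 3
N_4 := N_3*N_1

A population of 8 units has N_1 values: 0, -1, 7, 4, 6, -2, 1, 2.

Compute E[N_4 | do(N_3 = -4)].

The intervention sets N_3=-4 in all 8 units regardless of N_1. Recomputing N_4 per unit gives 0, 4, -28, -16, -24, 8, -4, -8; average -8.5.

-8.5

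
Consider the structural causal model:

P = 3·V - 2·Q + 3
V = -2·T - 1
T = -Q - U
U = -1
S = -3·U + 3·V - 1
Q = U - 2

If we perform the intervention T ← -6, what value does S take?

do(T=-6) replaces the equation T = -Q - U with the constant T = -6.
V = -2·T - 1  [with T=-6]  = 11
S = -3·U + 3·V - 1  [with U=-1, V=11]  = 35

35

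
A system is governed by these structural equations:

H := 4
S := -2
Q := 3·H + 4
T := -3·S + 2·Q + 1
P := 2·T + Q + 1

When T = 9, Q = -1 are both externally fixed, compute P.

18

The joint intervention fixes T = 9, Q = -1, removing each variable's own equation.
P = 2·T + Q + 1  [with T=9, Q=-1]  = 18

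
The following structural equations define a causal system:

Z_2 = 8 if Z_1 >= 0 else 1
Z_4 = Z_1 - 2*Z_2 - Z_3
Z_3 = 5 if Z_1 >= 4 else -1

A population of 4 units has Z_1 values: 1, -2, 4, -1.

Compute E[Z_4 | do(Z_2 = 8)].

Every unit gets Z_2=8 under the intervention. Z_4 values become -14, -17, -17, -16; E[Z_4|do(Z_2=8)] = -16.

-16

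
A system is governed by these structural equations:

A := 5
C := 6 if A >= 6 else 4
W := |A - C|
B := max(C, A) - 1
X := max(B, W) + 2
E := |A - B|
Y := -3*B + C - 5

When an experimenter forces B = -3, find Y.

The intervention breaks the incoming arrows to B: B := max(C, A) - 1 no longer applies, and B = -3.
C = 6 if A >= 6 else 4  [with A=5]  = 4
Y = -3*B + C - 5  [with B=-3, C=4]  = 8

8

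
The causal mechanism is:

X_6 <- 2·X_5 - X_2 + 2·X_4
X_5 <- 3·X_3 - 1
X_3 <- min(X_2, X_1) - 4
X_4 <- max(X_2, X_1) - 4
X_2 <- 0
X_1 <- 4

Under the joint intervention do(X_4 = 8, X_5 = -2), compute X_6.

12

The joint intervention fixes X_4 = 8, X_5 = -2, removing each variable's own equation.
X_6 = 2·X_5 - X_2 + 2·X_4  [with X_5=-2, X_2=0, X_4=8]  = 12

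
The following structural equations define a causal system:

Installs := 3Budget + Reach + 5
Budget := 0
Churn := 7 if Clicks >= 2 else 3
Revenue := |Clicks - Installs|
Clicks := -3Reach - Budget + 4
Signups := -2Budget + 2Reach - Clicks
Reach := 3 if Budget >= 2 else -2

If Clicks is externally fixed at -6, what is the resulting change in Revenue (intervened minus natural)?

The intervention breaks the incoming arrows to Clicks: Clicks := -3Reach - Budget + 4 no longer applies, and Clicks = -6.
Reach = 3 if Budget >= 2 else -2  [with Budget=0]  = -2
Installs = 3Budget + Reach + 5  [with Budget=0, Reach=-2]  = 3
Revenue = |Clicks - Installs|  [with Clicks=-6, Installs=3]  = 9
Without intervention: Reach = 3 if Budget >= 2 else -2  [with Budget=0]  = -2; Clicks = -3Reach - Budget + 4  [with Reach=-2, Budget=0]  = 10; Installs = 3Budget + Reach + 5  [with Budget=0, Reach=-2]  = 3; Revenue = |Clicks - Installs|  [with Clicks=10, Installs=3]  = 7.
Change = 9 − 7 = 2.

2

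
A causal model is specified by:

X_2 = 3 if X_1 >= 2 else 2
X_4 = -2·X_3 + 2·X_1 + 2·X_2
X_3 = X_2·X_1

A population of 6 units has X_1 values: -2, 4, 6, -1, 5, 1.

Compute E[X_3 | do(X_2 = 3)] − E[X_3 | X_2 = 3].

The intervention sets X_2=3 in all 6 units regardless of X_1. Recomputing X_3 per unit gives -6, 12, 18, -3, 15, 3; average 6.5.
Conditioning on X_2=3 selects the 3 unit(s) with X_1 ∈ {4, 6, 5}. Their X_3 values: 12, 18, 15. Mean = 15.
Difference = 6.5 − 15 = -8.5.

-8.5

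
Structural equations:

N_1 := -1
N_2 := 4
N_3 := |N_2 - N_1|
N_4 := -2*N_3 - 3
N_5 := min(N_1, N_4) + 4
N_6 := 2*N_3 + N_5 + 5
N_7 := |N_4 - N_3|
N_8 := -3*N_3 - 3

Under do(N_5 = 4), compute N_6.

19

The intervention breaks the incoming arrows to N_5: N_5 := min(N_1, N_4) + 4 no longer applies, and N_5 = 4.
N_3 = |N_2 - N_1|  [with N_2=4, N_1=-1]  = 5
N_6 = 2*N_3 + N_5 + 5  [with N_3=5, N_5=4]  = 19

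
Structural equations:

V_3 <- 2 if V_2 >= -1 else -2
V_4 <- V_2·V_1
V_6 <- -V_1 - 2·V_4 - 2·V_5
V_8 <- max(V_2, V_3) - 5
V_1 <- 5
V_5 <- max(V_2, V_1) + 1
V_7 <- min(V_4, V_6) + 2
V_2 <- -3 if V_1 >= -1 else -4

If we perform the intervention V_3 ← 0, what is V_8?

The intervention breaks the incoming arrows to V_3: V_3 <- 2 if V_2 >= -1 else -2 no longer applies, and V_3 = 0.
V_2 = -3 if V_1 >= -1 else -4  [with V_1=5]  = -3
V_8 = max(V_2, V_3) - 5  [with V_2=-3, V_3=0]  = -5

-5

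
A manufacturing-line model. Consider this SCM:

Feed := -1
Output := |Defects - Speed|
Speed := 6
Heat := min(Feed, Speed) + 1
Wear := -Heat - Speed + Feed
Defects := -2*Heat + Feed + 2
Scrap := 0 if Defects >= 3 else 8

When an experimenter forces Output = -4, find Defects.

The intervention breaks the incoming arrows to Output: Output := |Defects - Speed| no longer applies, and Output = -4.
Defects is not downstream of the intervention, so its value is determined by the original equations.
Heat = min(Feed, Speed) + 1  [with Feed=-1, Speed=6]  = 0
Defects = -2*Heat + Feed + 2  [with Heat=0, Feed=-1]  = 1

1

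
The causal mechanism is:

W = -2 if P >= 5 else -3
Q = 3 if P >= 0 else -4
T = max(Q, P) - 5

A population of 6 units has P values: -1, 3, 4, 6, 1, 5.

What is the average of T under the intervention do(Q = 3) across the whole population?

Under do(Q=3), Q's equation is replaced by Q=3 for every unit. Per-unit T: -2, -2, -1, 1, -2, 0. Mean = -1.

-1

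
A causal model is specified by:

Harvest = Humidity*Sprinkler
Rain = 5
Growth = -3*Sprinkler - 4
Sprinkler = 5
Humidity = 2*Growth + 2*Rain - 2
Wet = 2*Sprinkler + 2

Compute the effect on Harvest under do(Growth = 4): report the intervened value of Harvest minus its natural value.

230

Under do(Growth=4), the mechanism Growth = -3*Sprinkler - 4 is discarded; Growth is fixed at 4.
Humidity = 2*Growth + 2*Rain - 2  [with Growth=4, Rain=5]  = 16
Harvest = Humidity*Sprinkler  [with Humidity=16, Sprinkler=5]  = 80
Without intervention: Growth = -3*Sprinkler - 4  [with Sprinkler=5]  = -19; Humidity = 2*Growth + 2*Rain - 2  [with Growth=-19, Rain=5]  = -30; Harvest = Humidity*Sprinkler  [with Humidity=-30, Sprinkler=5]  = -150.
Change = 80 − (-150) = 230.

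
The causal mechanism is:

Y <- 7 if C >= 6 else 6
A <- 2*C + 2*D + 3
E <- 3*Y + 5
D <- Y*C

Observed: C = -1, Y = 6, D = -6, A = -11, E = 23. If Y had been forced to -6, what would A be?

13

Under do(Y=-6), the mechanism Y <- 7 if C >= 6 else 6 is discarded; Y is fixed at -6.
D = Y*C  [with Y=-6, C=-1]  = 6
A = 2*C + 2*D + 3  [with C=-1, D=6]  = 13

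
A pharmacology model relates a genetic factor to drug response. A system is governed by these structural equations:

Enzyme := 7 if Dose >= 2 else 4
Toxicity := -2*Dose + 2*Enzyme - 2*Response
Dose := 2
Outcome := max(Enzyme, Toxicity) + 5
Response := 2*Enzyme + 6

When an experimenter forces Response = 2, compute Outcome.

12

do(Response=2) replaces the equation Response := 2*Enzyme + 6 with the constant Response = 2.
Enzyme = 7 if Dose >= 2 else 4  [with Dose=2]  = 7
Toxicity = -2*Dose + 2*Enzyme - 2*Response  [with Dose=2, Enzyme=7, Response=2]  = 6
Outcome = max(Enzyme, Toxicity) + 5  [with Enzyme=7, Toxicity=6]  = 12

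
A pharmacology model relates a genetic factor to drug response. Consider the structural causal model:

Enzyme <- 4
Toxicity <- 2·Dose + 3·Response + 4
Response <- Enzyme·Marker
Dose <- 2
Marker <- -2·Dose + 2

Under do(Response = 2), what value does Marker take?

-2

Under do(Response=2), the mechanism Response <- Enzyme·Marker is discarded; Response is fixed at 2.
Since Marker is not a descendant of the intervened variable, it is unaffected.
Marker = -2·Dose + 2  [with Dose=2]  = -2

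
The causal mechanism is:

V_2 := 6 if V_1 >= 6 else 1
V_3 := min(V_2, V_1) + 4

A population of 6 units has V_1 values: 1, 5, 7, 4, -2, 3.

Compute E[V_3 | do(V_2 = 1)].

4.5

Under do(V_2=1), V_2's equation is replaced by V_2=1 for every unit. Per-unit V_3: 5, 5, 5, 5, 2, 5. Mean = 4.5.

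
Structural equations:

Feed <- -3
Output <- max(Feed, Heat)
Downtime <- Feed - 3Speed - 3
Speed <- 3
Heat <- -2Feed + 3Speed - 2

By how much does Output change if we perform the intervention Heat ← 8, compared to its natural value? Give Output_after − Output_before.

The intervention breaks the incoming arrows to Heat: Heat <- -2Feed + 3Speed - 2 no longer applies, and Heat = 8.
Output = max(Feed, Heat)  [with Feed=-3, Heat=8]  = 8
Without intervention: Heat = -2Feed + 3Speed - 2  [with Feed=-3, Speed=3]  = 13; Output = max(Feed, Heat)  [with Feed=-3, Heat=13]  = 13.
Change = 8 − 13 = -5.

-5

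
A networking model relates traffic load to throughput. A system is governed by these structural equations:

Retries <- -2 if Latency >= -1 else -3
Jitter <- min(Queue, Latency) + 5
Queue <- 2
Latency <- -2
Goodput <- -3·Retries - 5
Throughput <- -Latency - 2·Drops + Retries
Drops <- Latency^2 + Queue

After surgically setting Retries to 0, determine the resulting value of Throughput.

Under do(Retries=0), the mechanism Retries <- -2 if Latency >= -1 else -3 is discarded; Retries is fixed at 0.
Drops = Latency^2 + Queue  [with Latency=-2, Queue=2]  = 6
Throughput = -Latency - 2·Drops + Retries  [with Latency=-2, Drops=6, Retries=0]  = -10

-10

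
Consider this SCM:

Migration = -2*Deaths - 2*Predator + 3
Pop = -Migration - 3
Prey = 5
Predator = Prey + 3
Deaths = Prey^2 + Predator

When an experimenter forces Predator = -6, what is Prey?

Under do(Predator=-6), the mechanism Predator = Prey + 3 is discarded; Predator is fixed at -6.
Prey is not downstream of the intervention, so its value is determined by the original equations.

5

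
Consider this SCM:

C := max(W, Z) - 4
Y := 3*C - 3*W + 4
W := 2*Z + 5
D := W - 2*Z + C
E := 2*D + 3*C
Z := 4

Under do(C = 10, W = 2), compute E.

Setting C = 10, W = 2 by intervention discards those variables' equations.
D = W - 2*Z + C  [with W=2, Z=4, C=10]  = 4
E = 2*D + 3*C  [with D=4, C=10]  = 38

38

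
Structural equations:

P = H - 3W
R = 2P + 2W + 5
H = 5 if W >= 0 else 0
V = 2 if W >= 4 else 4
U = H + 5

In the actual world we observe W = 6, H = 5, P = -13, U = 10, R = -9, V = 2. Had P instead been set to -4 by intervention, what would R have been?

9

do(P=-4) replaces the equation P = H - 3W with the constant P = -4.
R = 2P + 2W + 5  [with P=-4, W=6]  = 9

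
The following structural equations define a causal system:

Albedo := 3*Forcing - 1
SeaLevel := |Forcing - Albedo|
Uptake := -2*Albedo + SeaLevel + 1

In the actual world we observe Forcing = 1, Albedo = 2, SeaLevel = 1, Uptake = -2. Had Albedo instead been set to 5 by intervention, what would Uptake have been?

Under do(Albedo=5), the mechanism Albedo := 3*Forcing - 1 is discarded; Albedo is fixed at 5.
SeaLevel = |Forcing - Albedo|  [with Forcing=1, Albedo=5]  = 4
Uptake = -2*Albedo + SeaLevel + 1  [with Albedo=5, SeaLevel=4]  = -5

-5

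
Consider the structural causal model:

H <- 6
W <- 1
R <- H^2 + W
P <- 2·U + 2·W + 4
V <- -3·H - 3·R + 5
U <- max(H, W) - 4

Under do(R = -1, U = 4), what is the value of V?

-10

The joint intervention fixes R = -1, U = 4, removing each variable's own equation.
V = -3·H - 3·R + 5  [with H=6, R=-1]  = -10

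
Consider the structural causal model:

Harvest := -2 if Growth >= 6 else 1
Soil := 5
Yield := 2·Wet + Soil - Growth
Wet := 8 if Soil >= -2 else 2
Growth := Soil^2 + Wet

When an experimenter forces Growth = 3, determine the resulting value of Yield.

The intervention breaks the incoming arrows to Growth: Growth := Soil^2 + Wet no longer applies, and Growth = 3.
Wet = 8 if Soil >= -2 else 2  [with Soil=5]  = 8
Yield = 2·Wet + Soil - Growth  [with Wet=8, Soil=5, Growth=3]  = 18

18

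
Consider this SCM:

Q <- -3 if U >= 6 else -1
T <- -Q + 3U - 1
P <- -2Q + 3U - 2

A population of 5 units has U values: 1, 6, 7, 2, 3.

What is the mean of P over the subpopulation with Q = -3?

23.5

Conditioning on Q=-3 selects the 2 unit(s) with U ∈ {6, 7}. Their P values: 22, 25. Mean = 23.5.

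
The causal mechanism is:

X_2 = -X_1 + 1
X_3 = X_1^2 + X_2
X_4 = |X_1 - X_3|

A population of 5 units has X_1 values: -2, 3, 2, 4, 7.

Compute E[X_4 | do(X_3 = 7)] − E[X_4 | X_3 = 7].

Under do(X_3=7), X_3's equation is replaced by X_3=7 for every unit. Per-unit X_4: 9, 4, 5, 3, 0. Mean = 4.2.
E[X_4|X_3=7] averages over only the 2 units with X_3=7 (X_1 = -2, 3): X_4 = 9, 4, mean 6.5.
Difference = 4.2 − 6.5 = -2.3.

-2.3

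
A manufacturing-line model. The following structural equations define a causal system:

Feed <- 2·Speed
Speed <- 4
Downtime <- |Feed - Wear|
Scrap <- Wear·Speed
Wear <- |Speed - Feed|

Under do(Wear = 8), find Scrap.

The intervention breaks the incoming arrows to Wear: Wear <- |Speed - Feed| no longer applies, and Wear = 8.
Scrap = Wear·Speed  [with Wear=8, Speed=4]  = 32

32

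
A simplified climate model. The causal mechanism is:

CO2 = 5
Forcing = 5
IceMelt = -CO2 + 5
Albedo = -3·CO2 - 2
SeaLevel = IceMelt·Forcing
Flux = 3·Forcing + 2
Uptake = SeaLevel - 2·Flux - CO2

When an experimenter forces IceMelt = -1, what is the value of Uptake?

-44

The intervention breaks the incoming arrows to IceMelt: IceMelt = -CO2 + 5 no longer applies, and IceMelt = -1.
SeaLevel = IceMelt·Forcing  [with IceMelt=-1, Forcing=5]  = -5
Flux = 3·Forcing + 2  [with Forcing=5]  = 17
Uptake = SeaLevel - 2·Flux - CO2  [with SeaLevel=-5, Flux=17, CO2=5]  = -44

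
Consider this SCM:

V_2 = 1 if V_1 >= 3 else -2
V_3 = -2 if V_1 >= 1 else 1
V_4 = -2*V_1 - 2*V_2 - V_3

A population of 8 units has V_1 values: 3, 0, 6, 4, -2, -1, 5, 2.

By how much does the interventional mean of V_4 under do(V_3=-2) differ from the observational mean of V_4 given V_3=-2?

5.55

Every unit gets V_3=-2 under the intervention. V_4 values become -6, 6, -12, -8, 10, 8, -10, 2; E[V_4|do(V_3=-2)] = -1.25.
Observing V_3=-2 restricts to units where V_3's equation naturally yields -2: V_1 ∈ {3, 6, 4, 5, 2}. In that subpopulation V_4 = -6, -12, -8, -10, 2, mean -6.8.
Difference = -1.25 − (-6.8) = 5.55.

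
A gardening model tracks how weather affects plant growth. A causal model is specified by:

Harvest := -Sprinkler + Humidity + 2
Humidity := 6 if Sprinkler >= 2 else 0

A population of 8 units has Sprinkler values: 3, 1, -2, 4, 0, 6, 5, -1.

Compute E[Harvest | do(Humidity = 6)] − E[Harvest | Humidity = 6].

Under do(Humidity=6), Humidity's equation is replaced by Humidity=6 for every unit. Per-unit Harvest: 5, 7, 10, 4, 8, 2, 3, 9. Mean = 6.
Observing Humidity=6 restricts to units where Humidity's equation naturally yields 6: Sprinkler ∈ {3, 4, 6, 5}. In that subpopulation Harvest = 5, 4, 2, 3, mean 3.5.
Difference = 6 − 3.5 = 2.5.

2.5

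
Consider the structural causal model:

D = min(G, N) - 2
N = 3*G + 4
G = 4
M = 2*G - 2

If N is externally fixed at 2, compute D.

Under do(N=2), the mechanism N = 3*G + 4 is discarded; N is fixed at 2.
D = min(G, N) - 2  [with G=4, N=2]  = 0

0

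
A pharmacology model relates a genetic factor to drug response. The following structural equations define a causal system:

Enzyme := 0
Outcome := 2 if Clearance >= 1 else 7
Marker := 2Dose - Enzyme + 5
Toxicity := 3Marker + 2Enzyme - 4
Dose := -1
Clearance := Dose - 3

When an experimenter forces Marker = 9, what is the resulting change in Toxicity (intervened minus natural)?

18

The intervention breaks the incoming arrows to Marker: Marker := 2Dose - Enzyme + 5 no longer applies, and Marker = 9.
Toxicity = 3Marker + 2Enzyme - 4  [with Marker=9, Enzyme=0]  = 23
Without intervention: Marker = 2Dose - Enzyme + 5  [with Dose=-1, Enzyme=0]  = 3; Toxicity = 3Marker + 2Enzyme - 4  [with Marker=3, Enzyme=0]  = 5.
Change = 23 − 5 = 18.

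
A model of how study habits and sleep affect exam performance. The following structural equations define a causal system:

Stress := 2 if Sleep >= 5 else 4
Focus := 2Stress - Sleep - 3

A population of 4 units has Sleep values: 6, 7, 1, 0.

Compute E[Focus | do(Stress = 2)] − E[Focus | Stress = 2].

3

Under do(Stress=2), Stress's equation is replaced by Stress=2 for every unit. Per-unit Focus: -5, -6, 0, 1. Mean = -2.5.
Conditioning on Stress=2 selects the 2 unit(s) with Sleep ∈ {6, 7}. Their Focus values: -5, -6. Mean = -5.5.
Difference = -2.5 − (-5.5) = 3.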